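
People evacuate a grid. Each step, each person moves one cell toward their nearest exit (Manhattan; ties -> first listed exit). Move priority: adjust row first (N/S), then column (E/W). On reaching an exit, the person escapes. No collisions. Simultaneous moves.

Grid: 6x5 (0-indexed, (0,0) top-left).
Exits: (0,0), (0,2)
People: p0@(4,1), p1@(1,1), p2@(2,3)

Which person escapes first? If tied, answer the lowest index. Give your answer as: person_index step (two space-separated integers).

Step 1: p0:(4,1)->(3,1) | p1:(1,1)->(0,1) | p2:(2,3)->(1,3)
Step 2: p0:(3,1)->(2,1) | p1:(0,1)->(0,0)->EXIT | p2:(1,3)->(0,3)
Step 3: p0:(2,1)->(1,1) | p1:escaped | p2:(0,3)->(0,2)->EXIT
Step 4: p0:(1,1)->(0,1) | p1:escaped | p2:escaped
Step 5: p0:(0,1)->(0,0)->EXIT | p1:escaped | p2:escaped
Exit steps: [5, 2, 3]
First to escape: p1 at step 2

Answer: 1 2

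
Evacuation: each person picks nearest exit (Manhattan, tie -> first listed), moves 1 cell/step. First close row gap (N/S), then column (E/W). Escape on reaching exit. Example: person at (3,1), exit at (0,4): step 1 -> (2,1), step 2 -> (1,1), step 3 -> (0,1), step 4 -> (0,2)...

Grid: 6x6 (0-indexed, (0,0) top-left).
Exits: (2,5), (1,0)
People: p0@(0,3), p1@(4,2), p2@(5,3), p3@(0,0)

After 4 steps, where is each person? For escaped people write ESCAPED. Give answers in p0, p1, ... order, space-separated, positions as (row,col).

Step 1: p0:(0,3)->(1,3) | p1:(4,2)->(3,2) | p2:(5,3)->(4,3) | p3:(0,0)->(1,0)->EXIT
Step 2: p0:(1,3)->(2,3) | p1:(3,2)->(2,2) | p2:(4,3)->(3,3) | p3:escaped
Step 3: p0:(2,3)->(2,4) | p1:(2,2)->(2,3) | p2:(3,3)->(2,3) | p3:escaped
Step 4: p0:(2,4)->(2,5)->EXIT | p1:(2,3)->(2,4) | p2:(2,3)->(2,4) | p3:escaped

ESCAPED (2,4) (2,4) ESCAPED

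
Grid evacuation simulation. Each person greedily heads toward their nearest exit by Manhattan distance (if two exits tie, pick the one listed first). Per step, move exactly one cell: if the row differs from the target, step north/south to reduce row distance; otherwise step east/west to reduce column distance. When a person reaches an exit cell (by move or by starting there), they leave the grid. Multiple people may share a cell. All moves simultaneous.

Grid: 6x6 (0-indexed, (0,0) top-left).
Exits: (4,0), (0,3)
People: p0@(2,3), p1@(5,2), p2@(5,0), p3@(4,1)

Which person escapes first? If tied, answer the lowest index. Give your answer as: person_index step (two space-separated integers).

Step 1: p0:(2,3)->(1,3) | p1:(5,2)->(4,2) | p2:(5,0)->(4,0)->EXIT | p3:(4,1)->(4,0)->EXIT
Step 2: p0:(1,3)->(0,3)->EXIT | p1:(4,2)->(4,1) | p2:escaped | p3:escaped
Step 3: p0:escaped | p1:(4,1)->(4,0)->EXIT | p2:escaped | p3:escaped
Exit steps: [2, 3, 1, 1]
First to escape: p2 at step 1

Answer: 2 1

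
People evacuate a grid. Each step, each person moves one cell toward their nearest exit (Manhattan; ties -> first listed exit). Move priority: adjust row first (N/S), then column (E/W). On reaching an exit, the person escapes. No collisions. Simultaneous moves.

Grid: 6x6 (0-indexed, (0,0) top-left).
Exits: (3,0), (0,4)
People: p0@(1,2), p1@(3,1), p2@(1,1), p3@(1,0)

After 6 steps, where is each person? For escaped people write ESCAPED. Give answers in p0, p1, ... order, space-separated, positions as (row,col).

Step 1: p0:(1,2)->(0,2) | p1:(3,1)->(3,0)->EXIT | p2:(1,1)->(2,1) | p3:(1,0)->(2,0)
Step 2: p0:(0,2)->(0,3) | p1:escaped | p2:(2,1)->(3,1) | p3:(2,0)->(3,0)->EXIT
Step 3: p0:(0,3)->(0,4)->EXIT | p1:escaped | p2:(3,1)->(3,0)->EXIT | p3:escaped

ESCAPED ESCAPED ESCAPED ESCAPED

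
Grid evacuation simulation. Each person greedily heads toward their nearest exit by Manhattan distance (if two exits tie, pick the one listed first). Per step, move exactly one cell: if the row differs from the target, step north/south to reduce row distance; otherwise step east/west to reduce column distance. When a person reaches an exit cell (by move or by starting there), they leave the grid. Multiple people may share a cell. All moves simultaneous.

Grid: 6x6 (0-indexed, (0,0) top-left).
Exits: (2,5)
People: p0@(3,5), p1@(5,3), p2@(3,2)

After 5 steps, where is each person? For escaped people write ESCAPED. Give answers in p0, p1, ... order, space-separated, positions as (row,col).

Step 1: p0:(3,5)->(2,5)->EXIT | p1:(5,3)->(4,3) | p2:(3,2)->(2,2)
Step 2: p0:escaped | p1:(4,3)->(3,3) | p2:(2,2)->(2,3)
Step 3: p0:escaped | p1:(3,3)->(2,3) | p2:(2,3)->(2,4)
Step 4: p0:escaped | p1:(2,3)->(2,4) | p2:(2,4)->(2,5)->EXIT
Step 5: p0:escaped | p1:(2,4)->(2,5)->EXIT | p2:escaped

ESCAPED ESCAPED ESCAPED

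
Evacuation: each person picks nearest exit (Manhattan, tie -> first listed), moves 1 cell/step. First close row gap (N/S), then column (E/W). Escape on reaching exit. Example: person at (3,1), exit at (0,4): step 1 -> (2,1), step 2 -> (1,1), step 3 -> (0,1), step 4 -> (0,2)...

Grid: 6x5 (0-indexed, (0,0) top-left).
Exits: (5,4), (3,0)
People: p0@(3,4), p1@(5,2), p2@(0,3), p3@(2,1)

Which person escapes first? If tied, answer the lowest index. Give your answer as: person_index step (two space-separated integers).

Step 1: p0:(3,4)->(4,4) | p1:(5,2)->(5,3) | p2:(0,3)->(1,3) | p3:(2,1)->(3,1)
Step 2: p0:(4,4)->(5,4)->EXIT | p1:(5,3)->(5,4)->EXIT | p2:(1,3)->(2,3) | p3:(3,1)->(3,0)->EXIT
Step 3: p0:escaped | p1:escaped | p2:(2,3)->(3,3) | p3:escaped
Step 4: p0:escaped | p1:escaped | p2:(3,3)->(4,3) | p3:escaped
Step 5: p0:escaped | p1:escaped | p2:(4,3)->(5,3) | p3:escaped
Step 6: p0:escaped | p1:escaped | p2:(5,3)->(5,4)->EXIT | p3:escaped
Exit steps: [2, 2, 6, 2]
First to escape: p0 at step 2

Answer: 0 2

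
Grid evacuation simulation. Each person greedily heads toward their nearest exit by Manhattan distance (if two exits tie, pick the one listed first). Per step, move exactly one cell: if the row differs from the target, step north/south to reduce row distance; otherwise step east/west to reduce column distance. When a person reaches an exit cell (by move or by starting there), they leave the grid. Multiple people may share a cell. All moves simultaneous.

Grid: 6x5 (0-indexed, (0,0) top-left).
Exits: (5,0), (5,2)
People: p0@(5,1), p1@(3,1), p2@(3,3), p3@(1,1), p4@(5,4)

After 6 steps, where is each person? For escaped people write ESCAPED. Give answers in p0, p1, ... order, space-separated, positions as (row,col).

Step 1: p0:(5,1)->(5,0)->EXIT | p1:(3,1)->(4,1) | p2:(3,3)->(4,3) | p3:(1,1)->(2,1) | p4:(5,4)->(5,3)
Step 2: p0:escaped | p1:(4,1)->(5,1) | p2:(4,3)->(5,3) | p3:(2,1)->(3,1) | p4:(5,3)->(5,2)->EXIT
Step 3: p0:escaped | p1:(5,1)->(5,0)->EXIT | p2:(5,3)->(5,2)->EXIT | p3:(3,1)->(4,1) | p4:escaped
Step 4: p0:escaped | p1:escaped | p2:escaped | p3:(4,1)->(5,1) | p4:escaped
Step 5: p0:escaped | p1:escaped | p2:escaped | p3:(5,1)->(5,0)->EXIT | p4:escaped

ESCAPED ESCAPED ESCAPED ESCAPED ESCAPED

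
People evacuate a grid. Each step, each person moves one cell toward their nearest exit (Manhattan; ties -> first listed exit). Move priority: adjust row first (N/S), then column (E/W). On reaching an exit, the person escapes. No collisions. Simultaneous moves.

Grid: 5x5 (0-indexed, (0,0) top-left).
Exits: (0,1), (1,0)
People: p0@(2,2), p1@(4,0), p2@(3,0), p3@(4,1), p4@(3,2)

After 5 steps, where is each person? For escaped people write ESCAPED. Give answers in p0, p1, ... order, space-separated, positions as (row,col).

Step 1: p0:(2,2)->(1,2) | p1:(4,0)->(3,0) | p2:(3,0)->(2,0) | p3:(4,1)->(3,1) | p4:(3,2)->(2,2)
Step 2: p0:(1,2)->(0,2) | p1:(3,0)->(2,0) | p2:(2,0)->(1,0)->EXIT | p3:(3,1)->(2,1) | p4:(2,2)->(1,2)
Step 3: p0:(0,2)->(0,1)->EXIT | p1:(2,0)->(1,0)->EXIT | p2:escaped | p3:(2,1)->(1,1) | p4:(1,2)->(0,2)
Step 4: p0:escaped | p1:escaped | p2:escaped | p3:(1,1)->(0,1)->EXIT | p4:(0,2)->(0,1)->EXIT

ESCAPED ESCAPED ESCAPED ESCAPED ESCAPED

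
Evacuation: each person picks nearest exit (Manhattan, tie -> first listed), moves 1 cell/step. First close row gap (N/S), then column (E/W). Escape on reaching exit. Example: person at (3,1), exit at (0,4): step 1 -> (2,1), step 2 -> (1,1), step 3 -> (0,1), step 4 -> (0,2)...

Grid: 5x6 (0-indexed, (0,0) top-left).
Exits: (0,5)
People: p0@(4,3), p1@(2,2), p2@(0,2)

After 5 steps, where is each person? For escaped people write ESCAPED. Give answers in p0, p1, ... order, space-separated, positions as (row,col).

Step 1: p0:(4,3)->(3,3) | p1:(2,2)->(1,2) | p2:(0,2)->(0,3)
Step 2: p0:(3,3)->(2,3) | p1:(1,2)->(0,2) | p2:(0,3)->(0,4)
Step 3: p0:(2,3)->(1,3) | p1:(0,2)->(0,3) | p2:(0,4)->(0,5)->EXIT
Step 4: p0:(1,3)->(0,3) | p1:(0,3)->(0,4) | p2:escaped
Step 5: p0:(0,3)->(0,4) | p1:(0,4)->(0,5)->EXIT | p2:escaped

(0,4) ESCAPED ESCAPED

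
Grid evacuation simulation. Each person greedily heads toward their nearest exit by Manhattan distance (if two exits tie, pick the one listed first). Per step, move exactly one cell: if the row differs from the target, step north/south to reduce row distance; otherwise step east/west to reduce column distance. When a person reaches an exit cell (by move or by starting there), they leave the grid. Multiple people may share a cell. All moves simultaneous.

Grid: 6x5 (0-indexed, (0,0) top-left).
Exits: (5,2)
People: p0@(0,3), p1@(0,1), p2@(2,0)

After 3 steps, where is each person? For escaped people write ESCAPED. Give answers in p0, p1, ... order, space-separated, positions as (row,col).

Step 1: p0:(0,3)->(1,3) | p1:(0,1)->(1,1) | p2:(2,0)->(3,0)
Step 2: p0:(1,3)->(2,3) | p1:(1,1)->(2,1) | p2:(3,0)->(4,0)
Step 3: p0:(2,3)->(3,3) | p1:(2,1)->(3,1) | p2:(4,0)->(5,0)

(3,3) (3,1) (5,0)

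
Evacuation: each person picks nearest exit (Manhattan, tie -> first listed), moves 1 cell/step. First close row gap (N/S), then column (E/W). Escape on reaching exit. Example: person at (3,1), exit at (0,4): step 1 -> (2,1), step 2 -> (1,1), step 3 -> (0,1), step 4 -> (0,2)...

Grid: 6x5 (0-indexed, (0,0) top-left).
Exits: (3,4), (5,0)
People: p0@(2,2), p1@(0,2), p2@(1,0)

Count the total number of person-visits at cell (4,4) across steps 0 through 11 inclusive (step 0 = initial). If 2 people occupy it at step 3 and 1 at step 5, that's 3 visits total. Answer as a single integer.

Step 0: p0@(2,2) p1@(0,2) p2@(1,0) -> at (4,4): 0 [-], cum=0
Step 1: p0@(3,2) p1@(1,2) p2@(2,0) -> at (4,4): 0 [-], cum=0
Step 2: p0@(3,3) p1@(2,2) p2@(3,0) -> at (4,4): 0 [-], cum=0
Step 3: p0@ESC p1@(3,2) p2@(4,0) -> at (4,4): 0 [-], cum=0
Step 4: p0@ESC p1@(3,3) p2@ESC -> at (4,4): 0 [-], cum=0
Step 5: p0@ESC p1@ESC p2@ESC -> at (4,4): 0 [-], cum=0
Total visits = 0

Answer: 0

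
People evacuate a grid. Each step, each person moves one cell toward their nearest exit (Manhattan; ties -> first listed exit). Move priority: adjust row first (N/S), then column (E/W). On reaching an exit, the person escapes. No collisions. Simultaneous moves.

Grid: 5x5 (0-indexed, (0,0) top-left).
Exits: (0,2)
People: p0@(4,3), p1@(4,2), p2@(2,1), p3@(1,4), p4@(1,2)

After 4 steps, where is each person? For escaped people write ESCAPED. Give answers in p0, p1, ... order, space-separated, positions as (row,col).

Step 1: p0:(4,3)->(3,3) | p1:(4,2)->(3,2) | p2:(2,1)->(1,1) | p3:(1,4)->(0,4) | p4:(1,2)->(0,2)->EXIT
Step 2: p0:(3,3)->(2,3) | p1:(3,2)->(2,2) | p2:(1,1)->(0,1) | p3:(0,4)->(0,3) | p4:escaped
Step 3: p0:(2,3)->(1,3) | p1:(2,2)->(1,2) | p2:(0,1)->(0,2)->EXIT | p3:(0,3)->(0,2)->EXIT | p4:escaped
Step 4: p0:(1,3)->(0,3) | p1:(1,2)->(0,2)->EXIT | p2:escaped | p3:escaped | p4:escaped

(0,3) ESCAPED ESCAPED ESCAPED ESCAPED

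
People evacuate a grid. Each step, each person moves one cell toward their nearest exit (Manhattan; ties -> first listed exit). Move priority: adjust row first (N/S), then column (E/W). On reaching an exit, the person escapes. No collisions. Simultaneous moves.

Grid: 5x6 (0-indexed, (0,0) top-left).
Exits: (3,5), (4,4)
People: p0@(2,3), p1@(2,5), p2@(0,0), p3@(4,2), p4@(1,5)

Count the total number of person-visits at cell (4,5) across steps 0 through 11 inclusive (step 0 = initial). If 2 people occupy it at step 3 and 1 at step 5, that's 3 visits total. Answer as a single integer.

Answer: 0

Derivation:
Step 0: p0@(2,3) p1@(2,5) p2@(0,0) p3@(4,2) p4@(1,5) -> at (4,5): 0 [-], cum=0
Step 1: p0@(3,3) p1@ESC p2@(1,0) p3@(4,3) p4@(2,5) -> at (4,5): 0 [-], cum=0
Step 2: p0@(3,4) p1@ESC p2@(2,0) p3@ESC p4@ESC -> at (4,5): 0 [-], cum=0
Step 3: p0@ESC p1@ESC p2@(3,0) p3@ESC p4@ESC -> at (4,5): 0 [-], cum=0
Step 4: p0@ESC p1@ESC p2@(3,1) p3@ESC p4@ESC -> at (4,5): 0 [-], cum=0
Step 5: p0@ESC p1@ESC p2@(3,2) p3@ESC p4@ESC -> at (4,5): 0 [-], cum=0
Step 6: p0@ESC p1@ESC p2@(3,3) p3@ESC p4@ESC -> at (4,5): 0 [-], cum=0
Step 7: p0@ESC p1@ESC p2@(3,4) p3@ESC p4@ESC -> at (4,5): 0 [-], cum=0
Step 8: p0@ESC p1@ESC p2@ESC p3@ESC p4@ESC -> at (4,5): 0 [-], cum=0
Total visits = 0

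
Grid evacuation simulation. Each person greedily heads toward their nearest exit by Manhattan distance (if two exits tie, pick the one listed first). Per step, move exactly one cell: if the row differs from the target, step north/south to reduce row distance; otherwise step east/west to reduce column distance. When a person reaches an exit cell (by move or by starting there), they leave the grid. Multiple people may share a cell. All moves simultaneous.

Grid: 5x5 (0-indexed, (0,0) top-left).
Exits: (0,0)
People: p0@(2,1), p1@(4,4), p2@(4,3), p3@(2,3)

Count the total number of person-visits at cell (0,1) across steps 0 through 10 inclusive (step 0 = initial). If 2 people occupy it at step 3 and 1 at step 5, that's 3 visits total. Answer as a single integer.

Step 0: p0@(2,1) p1@(4,4) p2@(4,3) p3@(2,3) -> at (0,1): 0 [-], cum=0
Step 1: p0@(1,1) p1@(3,4) p2@(3,3) p3@(1,3) -> at (0,1): 0 [-], cum=0
Step 2: p0@(0,1) p1@(2,4) p2@(2,3) p3@(0,3) -> at (0,1): 1 [p0], cum=1
Step 3: p0@ESC p1@(1,4) p2@(1,3) p3@(0,2) -> at (0,1): 0 [-], cum=1
Step 4: p0@ESC p1@(0,4) p2@(0,3) p3@(0,1) -> at (0,1): 1 [p3], cum=2
Step 5: p0@ESC p1@(0,3) p2@(0,2) p3@ESC -> at (0,1): 0 [-], cum=2
Step 6: p0@ESC p1@(0,2) p2@(0,1) p3@ESC -> at (0,1): 1 [p2], cum=3
Step 7: p0@ESC p1@(0,1) p2@ESC p3@ESC -> at (0,1): 1 [p1], cum=4
Step 8: p0@ESC p1@ESC p2@ESC p3@ESC -> at (0,1): 0 [-], cum=4
Total visits = 4

Answer: 4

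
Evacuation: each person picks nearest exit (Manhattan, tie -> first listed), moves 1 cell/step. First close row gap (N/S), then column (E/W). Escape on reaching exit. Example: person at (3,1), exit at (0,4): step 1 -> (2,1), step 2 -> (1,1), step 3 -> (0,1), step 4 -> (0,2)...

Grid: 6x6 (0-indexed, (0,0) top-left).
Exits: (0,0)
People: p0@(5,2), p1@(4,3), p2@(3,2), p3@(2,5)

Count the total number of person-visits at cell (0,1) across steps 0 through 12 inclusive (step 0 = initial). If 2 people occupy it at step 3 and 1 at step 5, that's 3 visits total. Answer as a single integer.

Step 0: p0@(5,2) p1@(4,3) p2@(3,2) p3@(2,5) -> at (0,1): 0 [-], cum=0
Step 1: p0@(4,2) p1@(3,3) p2@(2,2) p3@(1,5) -> at (0,1): 0 [-], cum=0
Step 2: p0@(3,2) p1@(2,3) p2@(1,2) p3@(0,5) -> at (0,1): 0 [-], cum=0
Step 3: p0@(2,2) p1@(1,3) p2@(0,2) p3@(0,4) -> at (0,1): 0 [-], cum=0
Step 4: p0@(1,2) p1@(0,3) p2@(0,1) p3@(0,3) -> at (0,1): 1 [p2], cum=1
Step 5: p0@(0,2) p1@(0,2) p2@ESC p3@(0,2) -> at (0,1): 0 [-], cum=1
Step 6: p0@(0,1) p1@(0,1) p2@ESC p3@(0,1) -> at (0,1): 3 [p0,p1,p3], cum=4
Step 7: p0@ESC p1@ESC p2@ESC p3@ESC -> at (0,1): 0 [-], cum=4
Total visits = 4

Answer: 4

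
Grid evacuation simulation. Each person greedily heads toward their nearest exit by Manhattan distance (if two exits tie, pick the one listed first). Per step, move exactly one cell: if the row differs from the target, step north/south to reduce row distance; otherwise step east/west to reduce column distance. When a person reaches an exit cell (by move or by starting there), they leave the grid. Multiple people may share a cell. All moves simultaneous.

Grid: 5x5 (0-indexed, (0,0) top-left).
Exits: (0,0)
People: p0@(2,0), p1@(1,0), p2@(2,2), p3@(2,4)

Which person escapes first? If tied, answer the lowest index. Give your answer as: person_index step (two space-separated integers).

Step 1: p0:(2,0)->(1,0) | p1:(1,0)->(0,0)->EXIT | p2:(2,2)->(1,2) | p3:(2,4)->(1,4)
Step 2: p0:(1,0)->(0,0)->EXIT | p1:escaped | p2:(1,2)->(0,2) | p3:(1,4)->(0,4)
Step 3: p0:escaped | p1:escaped | p2:(0,2)->(0,1) | p3:(0,4)->(0,3)
Step 4: p0:escaped | p1:escaped | p2:(0,1)->(0,0)->EXIT | p3:(0,3)->(0,2)
Step 5: p0:escaped | p1:escaped | p2:escaped | p3:(0,2)->(0,1)
Step 6: p0:escaped | p1:escaped | p2:escaped | p3:(0,1)->(0,0)->EXIT
Exit steps: [2, 1, 4, 6]
First to escape: p1 at step 1

Answer: 1 1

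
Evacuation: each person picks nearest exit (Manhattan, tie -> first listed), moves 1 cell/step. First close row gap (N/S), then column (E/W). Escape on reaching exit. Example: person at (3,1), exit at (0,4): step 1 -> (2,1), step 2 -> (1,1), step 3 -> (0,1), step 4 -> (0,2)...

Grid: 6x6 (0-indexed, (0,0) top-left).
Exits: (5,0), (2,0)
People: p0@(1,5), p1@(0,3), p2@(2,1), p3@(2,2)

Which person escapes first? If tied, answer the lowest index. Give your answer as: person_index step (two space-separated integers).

Step 1: p0:(1,5)->(2,5) | p1:(0,3)->(1,3) | p2:(2,1)->(2,0)->EXIT | p3:(2,2)->(2,1)
Step 2: p0:(2,5)->(2,4) | p1:(1,3)->(2,3) | p2:escaped | p3:(2,1)->(2,0)->EXIT
Step 3: p0:(2,4)->(2,3) | p1:(2,3)->(2,2) | p2:escaped | p3:escaped
Step 4: p0:(2,3)->(2,2) | p1:(2,2)->(2,1) | p2:escaped | p3:escaped
Step 5: p0:(2,2)->(2,1) | p1:(2,1)->(2,0)->EXIT | p2:escaped | p3:escaped
Step 6: p0:(2,1)->(2,0)->EXIT | p1:escaped | p2:escaped | p3:escaped
Exit steps: [6, 5, 1, 2]
First to escape: p2 at step 1

Answer: 2 1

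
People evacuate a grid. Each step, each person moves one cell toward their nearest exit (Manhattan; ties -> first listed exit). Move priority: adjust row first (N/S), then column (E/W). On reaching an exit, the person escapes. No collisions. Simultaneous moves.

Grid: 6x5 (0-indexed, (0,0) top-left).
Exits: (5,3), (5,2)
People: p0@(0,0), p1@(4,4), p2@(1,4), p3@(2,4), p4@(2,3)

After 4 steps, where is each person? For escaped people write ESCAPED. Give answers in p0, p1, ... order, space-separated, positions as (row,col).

Step 1: p0:(0,0)->(1,0) | p1:(4,4)->(5,4) | p2:(1,4)->(2,4) | p3:(2,4)->(3,4) | p4:(2,3)->(3,3)
Step 2: p0:(1,0)->(2,0) | p1:(5,4)->(5,3)->EXIT | p2:(2,4)->(3,4) | p3:(3,4)->(4,4) | p4:(3,3)->(4,3)
Step 3: p0:(2,0)->(3,0) | p1:escaped | p2:(3,4)->(4,4) | p3:(4,4)->(5,4) | p4:(4,3)->(5,3)->EXIT
Step 4: p0:(3,0)->(4,0) | p1:escaped | p2:(4,4)->(5,4) | p3:(5,4)->(5,3)->EXIT | p4:escaped

(4,0) ESCAPED (5,4) ESCAPED ESCAPED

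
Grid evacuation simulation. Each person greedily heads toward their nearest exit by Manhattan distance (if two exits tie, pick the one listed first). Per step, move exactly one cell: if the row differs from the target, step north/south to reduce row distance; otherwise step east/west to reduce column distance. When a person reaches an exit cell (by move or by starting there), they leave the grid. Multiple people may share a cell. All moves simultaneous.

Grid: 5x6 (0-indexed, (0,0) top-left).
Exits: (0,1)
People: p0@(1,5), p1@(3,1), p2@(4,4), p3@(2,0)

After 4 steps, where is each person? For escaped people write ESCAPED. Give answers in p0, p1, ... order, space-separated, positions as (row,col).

Step 1: p0:(1,5)->(0,5) | p1:(3,1)->(2,1) | p2:(4,4)->(3,4) | p3:(2,0)->(1,0)
Step 2: p0:(0,5)->(0,4) | p1:(2,1)->(1,1) | p2:(3,4)->(2,4) | p3:(1,0)->(0,0)
Step 3: p0:(0,4)->(0,3) | p1:(1,1)->(0,1)->EXIT | p2:(2,4)->(1,4) | p3:(0,0)->(0,1)->EXIT
Step 4: p0:(0,3)->(0,2) | p1:escaped | p2:(1,4)->(0,4) | p3:escaped

(0,2) ESCAPED (0,4) ESCAPED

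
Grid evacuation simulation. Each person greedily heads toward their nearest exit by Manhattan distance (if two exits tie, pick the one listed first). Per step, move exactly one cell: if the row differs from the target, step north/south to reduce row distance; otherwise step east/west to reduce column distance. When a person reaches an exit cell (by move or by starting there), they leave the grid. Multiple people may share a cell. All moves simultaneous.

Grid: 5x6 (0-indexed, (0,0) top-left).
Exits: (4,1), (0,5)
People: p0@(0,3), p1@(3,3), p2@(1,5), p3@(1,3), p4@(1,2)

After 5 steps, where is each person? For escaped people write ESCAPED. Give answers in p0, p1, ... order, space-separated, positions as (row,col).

Step 1: p0:(0,3)->(0,4) | p1:(3,3)->(4,3) | p2:(1,5)->(0,5)->EXIT | p3:(1,3)->(0,3) | p4:(1,2)->(2,2)
Step 2: p0:(0,4)->(0,5)->EXIT | p1:(4,3)->(4,2) | p2:escaped | p3:(0,3)->(0,4) | p4:(2,2)->(3,2)
Step 3: p0:escaped | p1:(4,2)->(4,1)->EXIT | p2:escaped | p3:(0,4)->(0,5)->EXIT | p4:(3,2)->(4,2)
Step 4: p0:escaped | p1:escaped | p2:escaped | p3:escaped | p4:(4,2)->(4,1)->EXIT

ESCAPED ESCAPED ESCAPED ESCAPED ESCAPED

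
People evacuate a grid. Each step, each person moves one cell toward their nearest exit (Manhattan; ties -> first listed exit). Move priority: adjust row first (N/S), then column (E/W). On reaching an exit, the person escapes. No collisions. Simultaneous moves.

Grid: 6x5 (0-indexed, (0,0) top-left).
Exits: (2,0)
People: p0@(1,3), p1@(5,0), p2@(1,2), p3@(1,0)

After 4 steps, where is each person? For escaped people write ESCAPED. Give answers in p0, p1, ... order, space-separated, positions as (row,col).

Step 1: p0:(1,3)->(2,3) | p1:(5,0)->(4,0) | p2:(1,2)->(2,2) | p3:(1,0)->(2,0)->EXIT
Step 2: p0:(2,3)->(2,2) | p1:(4,0)->(3,0) | p2:(2,2)->(2,1) | p3:escaped
Step 3: p0:(2,2)->(2,1) | p1:(3,0)->(2,0)->EXIT | p2:(2,1)->(2,0)->EXIT | p3:escaped
Step 4: p0:(2,1)->(2,0)->EXIT | p1:escaped | p2:escaped | p3:escaped

ESCAPED ESCAPED ESCAPED ESCAPED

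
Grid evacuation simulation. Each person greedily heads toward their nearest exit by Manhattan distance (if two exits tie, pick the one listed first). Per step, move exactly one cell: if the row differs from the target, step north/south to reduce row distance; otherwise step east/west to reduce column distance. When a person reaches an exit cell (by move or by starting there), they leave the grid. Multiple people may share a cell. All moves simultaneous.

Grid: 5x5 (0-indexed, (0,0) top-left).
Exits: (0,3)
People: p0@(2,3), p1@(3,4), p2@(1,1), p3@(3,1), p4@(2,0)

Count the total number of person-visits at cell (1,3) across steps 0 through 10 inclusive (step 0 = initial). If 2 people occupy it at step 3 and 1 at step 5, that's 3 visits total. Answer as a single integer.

Answer: 1

Derivation:
Step 0: p0@(2,3) p1@(3,4) p2@(1,1) p3@(3,1) p4@(2,0) -> at (1,3): 0 [-], cum=0
Step 1: p0@(1,3) p1@(2,4) p2@(0,1) p3@(2,1) p4@(1,0) -> at (1,3): 1 [p0], cum=1
Step 2: p0@ESC p1@(1,4) p2@(0,2) p3@(1,1) p4@(0,0) -> at (1,3): 0 [-], cum=1
Step 3: p0@ESC p1@(0,4) p2@ESC p3@(0,1) p4@(0,1) -> at (1,3): 0 [-], cum=1
Step 4: p0@ESC p1@ESC p2@ESC p3@(0,2) p4@(0,2) -> at (1,3): 0 [-], cum=1
Step 5: p0@ESC p1@ESC p2@ESC p3@ESC p4@ESC -> at (1,3): 0 [-], cum=1
Total visits = 1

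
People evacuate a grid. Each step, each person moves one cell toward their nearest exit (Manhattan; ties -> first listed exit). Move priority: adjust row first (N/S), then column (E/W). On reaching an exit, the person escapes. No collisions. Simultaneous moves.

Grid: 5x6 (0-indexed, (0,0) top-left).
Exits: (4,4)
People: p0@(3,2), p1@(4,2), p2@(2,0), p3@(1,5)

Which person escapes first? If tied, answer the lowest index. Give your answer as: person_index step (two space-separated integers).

Step 1: p0:(3,2)->(4,2) | p1:(4,2)->(4,3) | p2:(2,0)->(3,0) | p3:(1,5)->(2,5)
Step 2: p0:(4,2)->(4,3) | p1:(4,3)->(4,4)->EXIT | p2:(3,0)->(4,0) | p3:(2,5)->(3,5)
Step 3: p0:(4,3)->(4,4)->EXIT | p1:escaped | p2:(4,0)->(4,1) | p3:(3,5)->(4,5)
Step 4: p0:escaped | p1:escaped | p2:(4,1)->(4,2) | p3:(4,5)->(4,4)->EXIT
Step 5: p0:escaped | p1:escaped | p2:(4,2)->(4,3) | p3:escaped
Step 6: p0:escaped | p1:escaped | p2:(4,3)->(4,4)->EXIT | p3:escaped
Exit steps: [3, 2, 6, 4]
First to escape: p1 at step 2

Answer: 1 2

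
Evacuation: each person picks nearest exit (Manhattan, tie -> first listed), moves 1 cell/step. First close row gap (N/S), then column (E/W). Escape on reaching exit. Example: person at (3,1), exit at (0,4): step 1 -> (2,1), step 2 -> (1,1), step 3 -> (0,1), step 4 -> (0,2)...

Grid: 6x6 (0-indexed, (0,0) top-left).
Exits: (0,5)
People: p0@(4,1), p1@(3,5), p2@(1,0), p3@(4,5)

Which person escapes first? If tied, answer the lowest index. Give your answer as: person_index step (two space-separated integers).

Step 1: p0:(4,1)->(3,1) | p1:(3,5)->(2,5) | p2:(1,0)->(0,0) | p3:(4,5)->(3,5)
Step 2: p0:(3,1)->(2,1) | p1:(2,5)->(1,5) | p2:(0,0)->(0,1) | p3:(3,5)->(2,5)
Step 3: p0:(2,1)->(1,1) | p1:(1,5)->(0,5)->EXIT | p2:(0,1)->(0,2) | p3:(2,5)->(1,5)
Step 4: p0:(1,1)->(0,1) | p1:escaped | p2:(0,2)->(0,3) | p3:(1,5)->(0,5)->EXIT
Step 5: p0:(0,1)->(0,2) | p1:escaped | p2:(0,3)->(0,4) | p3:escaped
Step 6: p0:(0,2)->(0,3) | p1:escaped | p2:(0,4)->(0,5)->EXIT | p3:escaped
Step 7: p0:(0,3)->(0,4) | p1:escaped | p2:escaped | p3:escaped
Step 8: p0:(0,4)->(0,5)->EXIT | p1:escaped | p2:escaped | p3:escaped
Exit steps: [8, 3, 6, 4]
First to escape: p1 at step 3

Answer: 1 3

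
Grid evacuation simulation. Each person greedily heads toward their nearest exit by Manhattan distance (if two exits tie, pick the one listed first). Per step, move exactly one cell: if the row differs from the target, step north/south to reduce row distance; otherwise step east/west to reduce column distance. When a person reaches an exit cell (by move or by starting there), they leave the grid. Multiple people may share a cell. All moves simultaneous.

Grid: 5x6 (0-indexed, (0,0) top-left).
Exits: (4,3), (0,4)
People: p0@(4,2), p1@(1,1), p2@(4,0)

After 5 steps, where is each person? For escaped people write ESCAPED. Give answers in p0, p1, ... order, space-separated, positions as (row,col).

Step 1: p0:(4,2)->(4,3)->EXIT | p1:(1,1)->(0,1) | p2:(4,0)->(4,1)
Step 2: p0:escaped | p1:(0,1)->(0,2) | p2:(4,1)->(4,2)
Step 3: p0:escaped | p1:(0,2)->(0,3) | p2:(4,2)->(4,3)->EXIT
Step 4: p0:escaped | p1:(0,3)->(0,4)->EXIT | p2:escaped

ESCAPED ESCAPED ESCAPED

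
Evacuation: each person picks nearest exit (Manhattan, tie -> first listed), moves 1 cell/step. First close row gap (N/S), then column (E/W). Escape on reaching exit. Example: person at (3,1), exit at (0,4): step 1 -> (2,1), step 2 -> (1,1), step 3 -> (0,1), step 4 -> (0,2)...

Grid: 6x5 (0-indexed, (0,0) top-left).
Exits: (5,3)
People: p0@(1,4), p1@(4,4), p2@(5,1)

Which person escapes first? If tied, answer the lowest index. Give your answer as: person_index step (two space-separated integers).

Step 1: p0:(1,4)->(2,4) | p1:(4,4)->(5,4) | p2:(5,1)->(5,2)
Step 2: p0:(2,4)->(3,4) | p1:(5,4)->(5,3)->EXIT | p2:(5,2)->(5,3)->EXIT
Step 3: p0:(3,4)->(4,4) | p1:escaped | p2:escaped
Step 4: p0:(4,4)->(5,4) | p1:escaped | p2:escaped
Step 5: p0:(5,4)->(5,3)->EXIT | p1:escaped | p2:escaped
Exit steps: [5, 2, 2]
First to escape: p1 at step 2

Answer: 1 2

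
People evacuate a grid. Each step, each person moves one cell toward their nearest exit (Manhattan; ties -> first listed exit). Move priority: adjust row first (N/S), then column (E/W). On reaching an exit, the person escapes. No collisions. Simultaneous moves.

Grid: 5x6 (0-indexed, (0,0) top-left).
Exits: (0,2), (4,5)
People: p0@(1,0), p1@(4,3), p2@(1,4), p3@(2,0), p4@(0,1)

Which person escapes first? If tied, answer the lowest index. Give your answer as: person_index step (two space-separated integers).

Answer: 4 1

Derivation:
Step 1: p0:(1,0)->(0,0) | p1:(4,3)->(4,4) | p2:(1,4)->(0,4) | p3:(2,0)->(1,0) | p4:(0,1)->(0,2)->EXIT
Step 2: p0:(0,0)->(0,1) | p1:(4,4)->(4,5)->EXIT | p2:(0,4)->(0,3) | p3:(1,0)->(0,0) | p4:escaped
Step 3: p0:(0,1)->(0,2)->EXIT | p1:escaped | p2:(0,3)->(0,2)->EXIT | p3:(0,0)->(0,1) | p4:escaped
Step 4: p0:escaped | p1:escaped | p2:escaped | p3:(0,1)->(0,2)->EXIT | p4:escaped
Exit steps: [3, 2, 3, 4, 1]
First to escape: p4 at step 1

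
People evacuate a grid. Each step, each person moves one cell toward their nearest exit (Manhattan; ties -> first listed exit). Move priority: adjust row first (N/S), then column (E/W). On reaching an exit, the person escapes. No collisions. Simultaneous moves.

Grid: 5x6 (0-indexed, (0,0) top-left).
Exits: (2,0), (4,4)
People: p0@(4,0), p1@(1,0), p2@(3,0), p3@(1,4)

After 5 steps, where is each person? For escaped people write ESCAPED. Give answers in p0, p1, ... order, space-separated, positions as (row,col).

Step 1: p0:(4,0)->(3,0) | p1:(1,0)->(2,0)->EXIT | p2:(3,0)->(2,0)->EXIT | p3:(1,4)->(2,4)
Step 2: p0:(3,0)->(2,0)->EXIT | p1:escaped | p2:escaped | p3:(2,4)->(3,4)
Step 3: p0:escaped | p1:escaped | p2:escaped | p3:(3,4)->(4,4)->EXIT

ESCAPED ESCAPED ESCAPED ESCAPED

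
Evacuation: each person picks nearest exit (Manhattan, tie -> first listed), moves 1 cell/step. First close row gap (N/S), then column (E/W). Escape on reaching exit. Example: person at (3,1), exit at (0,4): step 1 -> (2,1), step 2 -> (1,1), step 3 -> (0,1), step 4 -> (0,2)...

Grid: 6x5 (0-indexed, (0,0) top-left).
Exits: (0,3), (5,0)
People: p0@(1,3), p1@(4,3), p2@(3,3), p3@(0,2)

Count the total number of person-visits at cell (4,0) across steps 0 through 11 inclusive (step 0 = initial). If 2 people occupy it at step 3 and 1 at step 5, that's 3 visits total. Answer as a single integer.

Step 0: p0@(1,3) p1@(4,3) p2@(3,3) p3@(0,2) -> at (4,0): 0 [-], cum=0
Step 1: p0@ESC p1@(3,3) p2@(2,3) p3@ESC -> at (4,0): 0 [-], cum=0
Step 2: p0@ESC p1@(2,3) p2@(1,3) p3@ESC -> at (4,0): 0 [-], cum=0
Step 3: p0@ESC p1@(1,3) p2@ESC p3@ESC -> at (4,0): 0 [-], cum=0
Step 4: p0@ESC p1@ESC p2@ESC p3@ESC -> at (4,0): 0 [-], cum=0
Total visits = 0

Answer: 0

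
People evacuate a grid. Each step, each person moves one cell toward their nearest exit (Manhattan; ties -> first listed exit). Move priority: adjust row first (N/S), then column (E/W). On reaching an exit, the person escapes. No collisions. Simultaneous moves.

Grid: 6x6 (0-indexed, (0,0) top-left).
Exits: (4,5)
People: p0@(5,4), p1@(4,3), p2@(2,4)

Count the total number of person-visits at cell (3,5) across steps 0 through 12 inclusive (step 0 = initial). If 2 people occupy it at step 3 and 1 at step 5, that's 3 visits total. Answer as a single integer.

Step 0: p0@(5,4) p1@(4,3) p2@(2,4) -> at (3,5): 0 [-], cum=0
Step 1: p0@(4,4) p1@(4,4) p2@(3,4) -> at (3,5): 0 [-], cum=0
Step 2: p0@ESC p1@ESC p2@(4,4) -> at (3,5): 0 [-], cum=0
Step 3: p0@ESC p1@ESC p2@ESC -> at (3,5): 0 [-], cum=0
Total visits = 0

Answer: 0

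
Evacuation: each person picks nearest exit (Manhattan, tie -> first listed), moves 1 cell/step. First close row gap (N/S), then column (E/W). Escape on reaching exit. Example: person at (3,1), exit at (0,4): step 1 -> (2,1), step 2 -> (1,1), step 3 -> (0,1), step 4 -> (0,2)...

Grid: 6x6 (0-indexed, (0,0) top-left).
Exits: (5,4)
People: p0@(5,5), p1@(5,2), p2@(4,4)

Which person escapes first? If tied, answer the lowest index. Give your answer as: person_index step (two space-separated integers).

Step 1: p0:(5,5)->(5,4)->EXIT | p1:(5,2)->(5,3) | p2:(4,4)->(5,4)->EXIT
Step 2: p0:escaped | p1:(5,3)->(5,4)->EXIT | p2:escaped
Exit steps: [1, 2, 1]
First to escape: p0 at step 1

Answer: 0 1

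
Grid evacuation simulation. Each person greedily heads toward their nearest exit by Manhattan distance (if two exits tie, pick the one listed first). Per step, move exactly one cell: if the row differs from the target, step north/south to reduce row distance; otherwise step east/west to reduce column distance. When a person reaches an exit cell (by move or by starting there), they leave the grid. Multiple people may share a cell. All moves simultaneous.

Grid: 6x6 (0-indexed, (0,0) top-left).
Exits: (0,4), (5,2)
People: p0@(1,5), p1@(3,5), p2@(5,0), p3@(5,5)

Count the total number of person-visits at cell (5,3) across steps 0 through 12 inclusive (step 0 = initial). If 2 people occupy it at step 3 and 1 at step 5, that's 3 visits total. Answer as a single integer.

Step 0: p0@(1,5) p1@(3,5) p2@(5,0) p3@(5,5) -> at (5,3): 0 [-], cum=0
Step 1: p0@(0,5) p1@(2,5) p2@(5,1) p3@(5,4) -> at (5,3): 0 [-], cum=0
Step 2: p0@ESC p1@(1,5) p2@ESC p3@(5,3) -> at (5,3): 1 [p3], cum=1
Step 3: p0@ESC p1@(0,5) p2@ESC p3@ESC -> at (5,3): 0 [-], cum=1
Step 4: p0@ESC p1@ESC p2@ESC p3@ESC -> at (5,3): 0 [-], cum=1
Total visits = 1

Answer: 1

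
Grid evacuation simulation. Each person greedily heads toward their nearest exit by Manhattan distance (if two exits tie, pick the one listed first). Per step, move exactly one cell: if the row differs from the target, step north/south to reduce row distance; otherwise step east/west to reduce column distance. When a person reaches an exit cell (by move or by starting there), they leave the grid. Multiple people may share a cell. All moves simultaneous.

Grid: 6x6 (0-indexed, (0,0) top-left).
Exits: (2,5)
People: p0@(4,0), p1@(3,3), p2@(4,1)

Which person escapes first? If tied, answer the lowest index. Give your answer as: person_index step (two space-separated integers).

Step 1: p0:(4,0)->(3,0) | p1:(3,3)->(2,3) | p2:(4,1)->(3,1)
Step 2: p0:(3,0)->(2,0) | p1:(2,3)->(2,4) | p2:(3,1)->(2,1)
Step 3: p0:(2,0)->(2,1) | p1:(2,4)->(2,5)->EXIT | p2:(2,1)->(2,2)
Step 4: p0:(2,1)->(2,2) | p1:escaped | p2:(2,2)->(2,3)
Step 5: p0:(2,2)->(2,3) | p1:escaped | p2:(2,3)->(2,4)
Step 6: p0:(2,3)->(2,4) | p1:escaped | p2:(2,4)->(2,5)->EXIT
Step 7: p0:(2,4)->(2,5)->EXIT | p1:escaped | p2:escaped
Exit steps: [7, 3, 6]
First to escape: p1 at step 3

Answer: 1 3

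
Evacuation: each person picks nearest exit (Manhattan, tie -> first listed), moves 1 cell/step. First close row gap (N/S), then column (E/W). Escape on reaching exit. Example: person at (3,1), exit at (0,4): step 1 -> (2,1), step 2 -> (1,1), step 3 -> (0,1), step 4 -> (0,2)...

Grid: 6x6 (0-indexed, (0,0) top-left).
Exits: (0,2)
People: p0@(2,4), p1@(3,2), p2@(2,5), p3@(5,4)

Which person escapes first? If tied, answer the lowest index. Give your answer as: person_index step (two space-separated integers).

Answer: 1 3

Derivation:
Step 1: p0:(2,4)->(1,4) | p1:(3,2)->(2,2) | p2:(2,5)->(1,5) | p3:(5,4)->(4,4)
Step 2: p0:(1,4)->(0,4) | p1:(2,2)->(1,2) | p2:(1,5)->(0,5) | p3:(4,4)->(3,4)
Step 3: p0:(0,4)->(0,3) | p1:(1,2)->(0,2)->EXIT | p2:(0,5)->(0,4) | p3:(3,4)->(2,4)
Step 4: p0:(0,3)->(0,2)->EXIT | p1:escaped | p2:(0,4)->(0,3) | p3:(2,4)->(1,4)
Step 5: p0:escaped | p1:escaped | p2:(0,3)->(0,2)->EXIT | p3:(1,4)->(0,4)
Step 6: p0:escaped | p1:escaped | p2:escaped | p3:(0,4)->(0,3)
Step 7: p0:escaped | p1:escaped | p2:escaped | p3:(0,3)->(0,2)->EXIT
Exit steps: [4, 3, 5, 7]
First to escape: p1 at step 3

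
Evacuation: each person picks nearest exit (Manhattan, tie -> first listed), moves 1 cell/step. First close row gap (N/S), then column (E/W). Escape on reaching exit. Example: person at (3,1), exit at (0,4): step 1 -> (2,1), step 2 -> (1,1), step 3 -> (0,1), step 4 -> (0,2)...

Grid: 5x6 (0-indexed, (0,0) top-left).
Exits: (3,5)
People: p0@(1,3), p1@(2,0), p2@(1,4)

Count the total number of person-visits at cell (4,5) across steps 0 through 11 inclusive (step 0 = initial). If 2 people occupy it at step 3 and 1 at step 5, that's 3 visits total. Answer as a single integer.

Answer: 0

Derivation:
Step 0: p0@(1,3) p1@(2,0) p2@(1,4) -> at (4,5): 0 [-], cum=0
Step 1: p0@(2,3) p1@(3,0) p2@(2,4) -> at (4,5): 0 [-], cum=0
Step 2: p0@(3,3) p1@(3,1) p2@(3,4) -> at (4,5): 0 [-], cum=0
Step 3: p0@(3,4) p1@(3,2) p2@ESC -> at (4,5): 0 [-], cum=0
Step 4: p0@ESC p1@(3,3) p2@ESC -> at (4,5): 0 [-], cum=0
Step 5: p0@ESC p1@(3,4) p2@ESC -> at (4,5): 0 [-], cum=0
Step 6: p0@ESC p1@ESC p2@ESC -> at (4,5): 0 [-], cum=0
Total visits = 0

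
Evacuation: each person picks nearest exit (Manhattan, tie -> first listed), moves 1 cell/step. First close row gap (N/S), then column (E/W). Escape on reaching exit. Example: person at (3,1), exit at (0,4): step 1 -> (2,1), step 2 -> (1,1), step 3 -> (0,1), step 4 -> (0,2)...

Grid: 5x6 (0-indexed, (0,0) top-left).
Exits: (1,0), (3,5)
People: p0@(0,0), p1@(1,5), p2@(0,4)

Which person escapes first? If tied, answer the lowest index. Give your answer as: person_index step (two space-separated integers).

Answer: 0 1

Derivation:
Step 1: p0:(0,0)->(1,0)->EXIT | p1:(1,5)->(2,5) | p2:(0,4)->(1,4)
Step 2: p0:escaped | p1:(2,5)->(3,5)->EXIT | p2:(1,4)->(2,4)
Step 3: p0:escaped | p1:escaped | p2:(2,4)->(3,4)
Step 4: p0:escaped | p1:escaped | p2:(3,4)->(3,5)->EXIT
Exit steps: [1, 2, 4]
First to escape: p0 at step 1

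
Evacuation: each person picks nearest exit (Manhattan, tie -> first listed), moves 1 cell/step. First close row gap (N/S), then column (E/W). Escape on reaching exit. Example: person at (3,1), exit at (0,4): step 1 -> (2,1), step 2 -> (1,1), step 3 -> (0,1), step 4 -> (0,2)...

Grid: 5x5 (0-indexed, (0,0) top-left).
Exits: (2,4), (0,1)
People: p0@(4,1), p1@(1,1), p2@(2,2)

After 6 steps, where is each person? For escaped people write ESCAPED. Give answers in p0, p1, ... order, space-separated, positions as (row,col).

Step 1: p0:(4,1)->(3,1) | p1:(1,1)->(0,1)->EXIT | p2:(2,2)->(2,3)
Step 2: p0:(3,1)->(2,1) | p1:escaped | p2:(2,3)->(2,4)->EXIT
Step 3: p0:(2,1)->(1,1) | p1:escaped | p2:escaped
Step 4: p0:(1,1)->(0,1)->EXIT | p1:escaped | p2:escaped

ESCAPED ESCAPED ESCAPED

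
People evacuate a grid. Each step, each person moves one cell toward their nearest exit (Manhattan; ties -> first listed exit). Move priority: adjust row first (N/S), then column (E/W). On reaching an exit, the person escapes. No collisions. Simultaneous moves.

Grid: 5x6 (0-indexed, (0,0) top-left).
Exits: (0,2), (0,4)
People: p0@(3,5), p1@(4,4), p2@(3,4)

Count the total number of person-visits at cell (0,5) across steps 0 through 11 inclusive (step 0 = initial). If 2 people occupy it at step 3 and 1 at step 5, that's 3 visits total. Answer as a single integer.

Step 0: p0@(3,5) p1@(4,4) p2@(3,4) -> at (0,5): 0 [-], cum=0
Step 1: p0@(2,5) p1@(3,4) p2@(2,4) -> at (0,5): 0 [-], cum=0
Step 2: p0@(1,5) p1@(2,4) p2@(1,4) -> at (0,5): 0 [-], cum=0
Step 3: p0@(0,5) p1@(1,4) p2@ESC -> at (0,5): 1 [p0], cum=1
Step 4: p0@ESC p1@ESC p2@ESC -> at (0,5): 0 [-], cum=1
Total visits = 1

Answer: 1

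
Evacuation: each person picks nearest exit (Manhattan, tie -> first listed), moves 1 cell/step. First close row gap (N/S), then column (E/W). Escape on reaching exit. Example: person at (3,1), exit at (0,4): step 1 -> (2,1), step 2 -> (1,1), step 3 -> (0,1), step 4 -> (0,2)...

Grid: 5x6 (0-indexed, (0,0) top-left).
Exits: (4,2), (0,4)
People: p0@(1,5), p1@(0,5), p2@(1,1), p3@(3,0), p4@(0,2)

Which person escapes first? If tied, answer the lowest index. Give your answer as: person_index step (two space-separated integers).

Step 1: p0:(1,5)->(0,5) | p1:(0,5)->(0,4)->EXIT | p2:(1,1)->(2,1) | p3:(3,0)->(4,0) | p4:(0,2)->(0,3)
Step 2: p0:(0,5)->(0,4)->EXIT | p1:escaped | p2:(2,1)->(3,1) | p3:(4,0)->(4,1) | p4:(0,3)->(0,4)->EXIT
Step 3: p0:escaped | p1:escaped | p2:(3,1)->(4,1) | p3:(4,1)->(4,2)->EXIT | p4:escaped
Step 4: p0:escaped | p1:escaped | p2:(4,1)->(4,2)->EXIT | p3:escaped | p4:escaped
Exit steps: [2, 1, 4, 3, 2]
First to escape: p1 at step 1

Answer: 1 1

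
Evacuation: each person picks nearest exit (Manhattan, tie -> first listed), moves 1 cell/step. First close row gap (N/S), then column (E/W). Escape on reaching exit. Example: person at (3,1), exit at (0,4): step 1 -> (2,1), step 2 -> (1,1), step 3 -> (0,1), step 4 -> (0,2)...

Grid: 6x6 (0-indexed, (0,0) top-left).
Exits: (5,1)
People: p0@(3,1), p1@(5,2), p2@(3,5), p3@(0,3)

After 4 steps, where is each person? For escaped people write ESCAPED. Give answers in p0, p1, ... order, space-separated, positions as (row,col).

Step 1: p0:(3,1)->(4,1) | p1:(5,2)->(5,1)->EXIT | p2:(3,5)->(4,5) | p3:(0,3)->(1,3)
Step 2: p0:(4,1)->(5,1)->EXIT | p1:escaped | p2:(4,5)->(5,5) | p3:(1,3)->(2,3)
Step 3: p0:escaped | p1:escaped | p2:(5,5)->(5,4) | p3:(2,3)->(3,3)
Step 4: p0:escaped | p1:escaped | p2:(5,4)->(5,3) | p3:(3,3)->(4,3)

ESCAPED ESCAPED (5,3) (4,3)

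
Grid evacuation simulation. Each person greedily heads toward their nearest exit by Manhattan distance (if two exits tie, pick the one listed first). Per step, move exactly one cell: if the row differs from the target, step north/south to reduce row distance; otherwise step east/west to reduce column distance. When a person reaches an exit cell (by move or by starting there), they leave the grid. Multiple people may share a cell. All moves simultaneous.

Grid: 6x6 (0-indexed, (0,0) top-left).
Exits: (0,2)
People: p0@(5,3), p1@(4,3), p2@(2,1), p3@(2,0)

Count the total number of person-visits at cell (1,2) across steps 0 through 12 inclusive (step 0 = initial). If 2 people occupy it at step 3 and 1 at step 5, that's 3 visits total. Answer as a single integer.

Answer: 0

Derivation:
Step 0: p0@(5,3) p1@(4,3) p2@(2,1) p3@(2,0) -> at (1,2): 0 [-], cum=0
Step 1: p0@(4,3) p1@(3,3) p2@(1,1) p3@(1,0) -> at (1,2): 0 [-], cum=0
Step 2: p0@(3,3) p1@(2,3) p2@(0,1) p3@(0,0) -> at (1,2): 0 [-], cum=0
Step 3: p0@(2,3) p1@(1,3) p2@ESC p3@(0,1) -> at (1,2): 0 [-], cum=0
Step 4: p0@(1,3) p1@(0,3) p2@ESC p3@ESC -> at (1,2): 0 [-], cum=0
Step 5: p0@(0,3) p1@ESC p2@ESC p3@ESC -> at (1,2): 0 [-], cum=0
Step 6: p0@ESC p1@ESC p2@ESC p3@ESC -> at (1,2): 0 [-], cum=0
Total visits = 0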